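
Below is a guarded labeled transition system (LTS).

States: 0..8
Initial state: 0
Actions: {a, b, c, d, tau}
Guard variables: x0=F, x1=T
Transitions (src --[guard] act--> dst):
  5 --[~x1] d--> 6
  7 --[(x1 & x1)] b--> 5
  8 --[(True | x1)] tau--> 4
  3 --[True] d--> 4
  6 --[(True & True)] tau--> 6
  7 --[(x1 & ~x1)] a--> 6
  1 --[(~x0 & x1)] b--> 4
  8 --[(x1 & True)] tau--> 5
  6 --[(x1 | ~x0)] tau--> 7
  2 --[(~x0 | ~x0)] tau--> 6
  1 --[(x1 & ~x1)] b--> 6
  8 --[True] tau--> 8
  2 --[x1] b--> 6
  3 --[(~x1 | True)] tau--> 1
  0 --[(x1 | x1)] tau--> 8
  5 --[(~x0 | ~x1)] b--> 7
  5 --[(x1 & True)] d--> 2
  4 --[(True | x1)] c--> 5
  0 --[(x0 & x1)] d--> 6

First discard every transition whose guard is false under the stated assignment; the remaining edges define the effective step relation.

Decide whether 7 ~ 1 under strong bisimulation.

Compute ~ classes (split until stable):
  round 0: {{0,1,2,3,4,5,6,7,8}}
  round 1: {{0,6,8},{1,7},{2},{3},{4},{5}}
  round 2: {{0},{1},{2},{3},{4},{5},{6},{7},{8}}
Fixed point at round 3; 9 class(es).
7∈{7}, 1∈{1}

Answer: NOT BISIMILAR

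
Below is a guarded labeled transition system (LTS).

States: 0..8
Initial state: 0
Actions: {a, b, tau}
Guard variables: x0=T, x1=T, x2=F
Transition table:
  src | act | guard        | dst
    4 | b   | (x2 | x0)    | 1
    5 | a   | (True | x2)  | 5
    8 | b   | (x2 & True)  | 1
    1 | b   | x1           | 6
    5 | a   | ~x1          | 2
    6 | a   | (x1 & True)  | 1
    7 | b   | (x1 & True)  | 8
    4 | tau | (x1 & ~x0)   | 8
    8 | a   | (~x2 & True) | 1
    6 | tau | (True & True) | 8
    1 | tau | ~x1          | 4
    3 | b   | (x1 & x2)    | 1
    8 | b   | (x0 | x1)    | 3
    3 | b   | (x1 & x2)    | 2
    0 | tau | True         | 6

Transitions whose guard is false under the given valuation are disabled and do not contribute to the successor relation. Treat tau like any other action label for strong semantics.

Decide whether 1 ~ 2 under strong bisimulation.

Answer: NOT BISIMILAR

Working:
Bisimulation quotient by refinement:
  π0 = {{0,1,2,3,4,5,6,7,8}}
  π1 = {{0},{1,4,7},{2,3},{5},{6},{8}}
  π2 = {{0},{1},{2,3},{4},{5},{6},{7},{8}}
stable after 3 split(s): 8 block(s)
[1]={1}  [2]={2,3}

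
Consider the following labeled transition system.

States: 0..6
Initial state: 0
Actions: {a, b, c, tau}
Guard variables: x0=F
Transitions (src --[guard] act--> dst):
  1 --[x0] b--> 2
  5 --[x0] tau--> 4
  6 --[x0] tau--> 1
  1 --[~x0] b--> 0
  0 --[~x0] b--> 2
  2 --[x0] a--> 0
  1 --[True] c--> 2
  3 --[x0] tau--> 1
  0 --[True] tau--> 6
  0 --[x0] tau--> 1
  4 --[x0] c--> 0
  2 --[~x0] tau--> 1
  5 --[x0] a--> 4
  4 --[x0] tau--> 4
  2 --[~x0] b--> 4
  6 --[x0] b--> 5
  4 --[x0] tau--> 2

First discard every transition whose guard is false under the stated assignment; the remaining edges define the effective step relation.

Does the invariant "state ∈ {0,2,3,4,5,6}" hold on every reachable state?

Answer: INVARIANT VIOLATED at state 1

Trace:
Safe = {0,2,3,4,5,6}
Reachable = {0,1,2,4,6}
  0: safe
  1: outside
  2: safe
  4: safe
  6: safe
witness against invariant: b·tau → 1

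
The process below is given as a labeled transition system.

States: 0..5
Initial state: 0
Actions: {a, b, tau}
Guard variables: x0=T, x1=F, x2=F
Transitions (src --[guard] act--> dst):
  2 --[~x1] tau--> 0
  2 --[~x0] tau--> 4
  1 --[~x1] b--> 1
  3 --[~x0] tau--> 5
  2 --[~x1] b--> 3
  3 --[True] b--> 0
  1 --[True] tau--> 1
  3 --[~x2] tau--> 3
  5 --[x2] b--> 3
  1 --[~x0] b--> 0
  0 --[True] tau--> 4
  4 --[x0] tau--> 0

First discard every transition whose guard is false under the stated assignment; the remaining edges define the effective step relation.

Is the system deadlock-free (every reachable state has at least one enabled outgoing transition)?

R = {0,4}
  0: tau→4  [deg 1]
  4: tau→0  [deg 1]

Answer: DEADLOCK-FREE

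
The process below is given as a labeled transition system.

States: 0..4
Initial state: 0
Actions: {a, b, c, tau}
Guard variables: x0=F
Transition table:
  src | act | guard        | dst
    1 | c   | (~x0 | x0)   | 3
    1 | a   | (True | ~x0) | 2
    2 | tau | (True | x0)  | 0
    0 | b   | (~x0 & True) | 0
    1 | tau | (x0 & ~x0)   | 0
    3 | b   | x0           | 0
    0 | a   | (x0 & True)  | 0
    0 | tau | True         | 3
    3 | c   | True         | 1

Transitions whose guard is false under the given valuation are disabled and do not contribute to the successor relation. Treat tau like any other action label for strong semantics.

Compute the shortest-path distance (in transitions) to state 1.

BFS to 1:
  depth 0: {0}
  depth 1: {3}
  depth 2: {1}
1 enters at depth 2; path tau·c

Answer: 2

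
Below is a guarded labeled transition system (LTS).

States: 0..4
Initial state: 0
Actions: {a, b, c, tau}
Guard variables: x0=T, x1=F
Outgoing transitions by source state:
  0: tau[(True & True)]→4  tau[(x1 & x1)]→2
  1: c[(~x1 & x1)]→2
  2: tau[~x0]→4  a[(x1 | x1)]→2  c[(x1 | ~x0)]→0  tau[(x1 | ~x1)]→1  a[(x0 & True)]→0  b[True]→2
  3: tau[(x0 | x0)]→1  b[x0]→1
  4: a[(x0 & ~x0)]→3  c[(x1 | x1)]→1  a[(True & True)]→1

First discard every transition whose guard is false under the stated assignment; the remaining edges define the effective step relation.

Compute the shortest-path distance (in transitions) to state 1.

Answer: 2

Analysis:
Breadth-first toward 1:
  L0 = {0}
  L1 = {4}
  L2 = {1}
1 enters at depth 2; path tau·a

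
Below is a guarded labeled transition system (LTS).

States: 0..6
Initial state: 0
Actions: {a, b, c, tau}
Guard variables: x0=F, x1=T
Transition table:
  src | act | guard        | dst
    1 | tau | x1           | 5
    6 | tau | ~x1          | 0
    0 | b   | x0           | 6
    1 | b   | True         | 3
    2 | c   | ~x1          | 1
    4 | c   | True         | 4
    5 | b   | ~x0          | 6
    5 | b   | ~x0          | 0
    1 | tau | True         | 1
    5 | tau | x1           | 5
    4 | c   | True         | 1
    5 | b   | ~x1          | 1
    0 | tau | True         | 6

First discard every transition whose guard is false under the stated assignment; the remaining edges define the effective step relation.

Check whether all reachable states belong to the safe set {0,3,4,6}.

Answer: INVARIANT HOLDS

Working:
Safe = {0,3,4,6}
Reachable = {0,6}
  0: ✓
  6: ✓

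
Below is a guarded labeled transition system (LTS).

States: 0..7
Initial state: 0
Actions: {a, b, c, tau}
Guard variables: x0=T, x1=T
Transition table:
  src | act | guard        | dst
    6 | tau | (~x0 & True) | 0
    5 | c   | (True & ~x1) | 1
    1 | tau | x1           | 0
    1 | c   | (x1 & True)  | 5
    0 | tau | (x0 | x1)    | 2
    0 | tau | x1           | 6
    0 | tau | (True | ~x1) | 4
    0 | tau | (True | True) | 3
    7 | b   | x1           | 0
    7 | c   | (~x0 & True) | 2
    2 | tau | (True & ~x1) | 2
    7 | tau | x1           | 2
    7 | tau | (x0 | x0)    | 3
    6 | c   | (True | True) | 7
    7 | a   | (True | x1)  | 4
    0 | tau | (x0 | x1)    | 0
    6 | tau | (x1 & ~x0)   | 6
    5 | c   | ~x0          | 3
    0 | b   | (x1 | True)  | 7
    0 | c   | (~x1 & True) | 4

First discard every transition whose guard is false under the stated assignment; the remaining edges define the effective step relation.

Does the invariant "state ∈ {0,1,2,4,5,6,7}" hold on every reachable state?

Answer: INVARIANT VIOLATED at state 3

Working:
Safe = {0,1,2,4,5,6,7}
R = {0,2,3,4,6,7}
  0: ✓
  2: ✓
  3: ✗ unsafe
  4: ✓
  6: ✓
  7: ✓
witness against invariant: tau → 3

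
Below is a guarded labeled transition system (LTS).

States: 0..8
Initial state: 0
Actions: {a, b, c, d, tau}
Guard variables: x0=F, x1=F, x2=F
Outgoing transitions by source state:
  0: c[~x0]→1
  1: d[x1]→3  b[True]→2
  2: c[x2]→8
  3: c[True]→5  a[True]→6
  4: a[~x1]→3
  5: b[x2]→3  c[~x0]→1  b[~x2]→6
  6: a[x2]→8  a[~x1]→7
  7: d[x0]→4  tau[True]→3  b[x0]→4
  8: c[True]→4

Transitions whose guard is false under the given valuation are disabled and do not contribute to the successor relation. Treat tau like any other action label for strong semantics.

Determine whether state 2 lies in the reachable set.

Answer: REACHABLE

Trace:
10 transition(s) survive guard evaluation.
Layer 0: {0}
Layer 1: {1}  now seen {0,1}
Layer 2: {2}  now seen {0,1,2}
Reach set: {0,1,2}
witness 2: c·b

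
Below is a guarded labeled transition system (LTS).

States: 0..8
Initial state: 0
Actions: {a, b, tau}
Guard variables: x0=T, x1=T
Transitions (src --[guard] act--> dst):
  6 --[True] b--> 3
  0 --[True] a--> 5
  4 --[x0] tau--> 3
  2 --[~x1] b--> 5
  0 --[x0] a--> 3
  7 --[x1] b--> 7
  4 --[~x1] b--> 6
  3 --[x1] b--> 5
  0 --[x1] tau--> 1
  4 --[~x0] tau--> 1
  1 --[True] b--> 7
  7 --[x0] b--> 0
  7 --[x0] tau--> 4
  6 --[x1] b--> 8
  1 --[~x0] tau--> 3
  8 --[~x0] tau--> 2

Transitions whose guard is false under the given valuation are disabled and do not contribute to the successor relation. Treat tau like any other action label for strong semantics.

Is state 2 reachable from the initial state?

Answer: UNREACHABLE

Trace:
Guard filter leaves 11 enabled edge(s).
depth 0: {0}
depth 1: {1,3,5}  now seen {0,1,3,5}
depth 2: {7}  now seen {0,1,3,5,7}
depth 3: {4}  now seen {0,1,3,4,5,7}
Reachable = {0,1,3,4,5,7}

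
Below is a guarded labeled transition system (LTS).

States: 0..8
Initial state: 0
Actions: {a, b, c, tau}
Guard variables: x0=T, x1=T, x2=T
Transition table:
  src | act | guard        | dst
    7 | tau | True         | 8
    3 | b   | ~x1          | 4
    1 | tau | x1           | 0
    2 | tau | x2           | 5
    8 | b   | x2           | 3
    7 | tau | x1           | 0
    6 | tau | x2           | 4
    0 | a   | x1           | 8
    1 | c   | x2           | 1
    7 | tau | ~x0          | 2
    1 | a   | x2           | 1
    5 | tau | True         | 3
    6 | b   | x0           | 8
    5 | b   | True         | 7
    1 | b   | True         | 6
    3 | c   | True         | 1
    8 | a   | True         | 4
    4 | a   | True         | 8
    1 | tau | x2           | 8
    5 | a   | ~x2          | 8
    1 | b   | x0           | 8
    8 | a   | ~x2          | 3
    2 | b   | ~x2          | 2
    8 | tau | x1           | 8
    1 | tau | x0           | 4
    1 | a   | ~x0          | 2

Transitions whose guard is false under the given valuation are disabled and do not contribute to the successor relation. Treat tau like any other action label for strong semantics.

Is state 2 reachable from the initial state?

Answer: UNREACHABLE

Working:
20 transition(s) survive guard evaluation.
Layer 0: {0}
Layer 1: {8}  total {0,8}
Layer 2: {3,4}  total {0,3,4,8}
Layer 3: {1}  total {0,1,3,4,8}
Layer 4: {6}  total {0,1,3,4,6,8}
Reach set: {0,1,3,4,6,8}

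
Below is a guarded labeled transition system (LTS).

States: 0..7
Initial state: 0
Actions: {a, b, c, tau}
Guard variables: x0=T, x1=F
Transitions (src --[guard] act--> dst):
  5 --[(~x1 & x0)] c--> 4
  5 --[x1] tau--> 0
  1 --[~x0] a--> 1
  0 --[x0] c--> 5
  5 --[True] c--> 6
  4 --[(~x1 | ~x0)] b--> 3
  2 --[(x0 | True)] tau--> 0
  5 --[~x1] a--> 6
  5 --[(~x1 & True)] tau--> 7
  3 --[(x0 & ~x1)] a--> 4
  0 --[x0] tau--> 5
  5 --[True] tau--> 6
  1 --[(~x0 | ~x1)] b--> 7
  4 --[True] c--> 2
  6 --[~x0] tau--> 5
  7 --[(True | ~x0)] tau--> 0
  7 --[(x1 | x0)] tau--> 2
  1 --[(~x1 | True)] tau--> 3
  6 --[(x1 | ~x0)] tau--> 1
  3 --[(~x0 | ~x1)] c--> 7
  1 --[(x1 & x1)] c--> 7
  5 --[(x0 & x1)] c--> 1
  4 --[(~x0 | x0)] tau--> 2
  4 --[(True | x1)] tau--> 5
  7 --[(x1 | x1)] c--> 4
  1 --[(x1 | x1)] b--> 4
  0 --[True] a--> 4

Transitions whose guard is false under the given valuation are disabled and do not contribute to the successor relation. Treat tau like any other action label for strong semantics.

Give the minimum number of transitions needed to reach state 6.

Breadth-first toward 6:
  Layer 0: {0}
  Layer 1: {4,5}
  Layer 2: {2,3,6,7}
6 enters at depth 2; path c·a

Answer: 2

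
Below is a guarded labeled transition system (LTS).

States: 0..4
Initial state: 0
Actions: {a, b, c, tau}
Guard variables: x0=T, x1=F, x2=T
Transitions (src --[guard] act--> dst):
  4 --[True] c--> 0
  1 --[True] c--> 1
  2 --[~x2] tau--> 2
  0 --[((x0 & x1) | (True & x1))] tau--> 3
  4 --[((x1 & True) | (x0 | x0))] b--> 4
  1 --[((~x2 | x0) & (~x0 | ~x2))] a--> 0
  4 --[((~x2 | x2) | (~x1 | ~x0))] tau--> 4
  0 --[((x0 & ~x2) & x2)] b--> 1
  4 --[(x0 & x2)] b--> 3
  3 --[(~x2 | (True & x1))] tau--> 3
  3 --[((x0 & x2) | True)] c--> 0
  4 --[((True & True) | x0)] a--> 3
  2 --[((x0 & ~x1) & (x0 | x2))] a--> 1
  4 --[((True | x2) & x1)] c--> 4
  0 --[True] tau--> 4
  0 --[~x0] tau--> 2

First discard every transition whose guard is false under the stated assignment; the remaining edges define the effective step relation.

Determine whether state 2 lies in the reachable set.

Guard filter leaves 9 enabled edge(s).
depth 0: {0}
depth 1: {4}  cumulative {0,4}
depth 2: {3}  cumulative {0,3,4}
Reachable = {0,3,4}

Answer: UNREACHABLE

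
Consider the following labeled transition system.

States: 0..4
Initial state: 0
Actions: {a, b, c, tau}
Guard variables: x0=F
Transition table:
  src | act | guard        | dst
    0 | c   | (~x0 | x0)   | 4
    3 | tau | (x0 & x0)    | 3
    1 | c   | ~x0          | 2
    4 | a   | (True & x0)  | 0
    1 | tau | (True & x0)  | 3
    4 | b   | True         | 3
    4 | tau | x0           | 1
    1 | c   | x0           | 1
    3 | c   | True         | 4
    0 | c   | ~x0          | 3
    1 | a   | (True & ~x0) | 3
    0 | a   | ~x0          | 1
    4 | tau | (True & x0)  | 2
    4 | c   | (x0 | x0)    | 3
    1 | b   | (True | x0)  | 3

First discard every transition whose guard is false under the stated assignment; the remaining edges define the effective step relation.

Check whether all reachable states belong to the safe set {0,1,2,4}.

Answer: INVARIANT VIOLATED at state 3

Analysis:
Allowed set {0,1,2,4}
Reachable = {0,1,2,3,4}
  0: ok
  1: ok
  2: ok
  3: outside
  4: ok
reach 3 via c — violates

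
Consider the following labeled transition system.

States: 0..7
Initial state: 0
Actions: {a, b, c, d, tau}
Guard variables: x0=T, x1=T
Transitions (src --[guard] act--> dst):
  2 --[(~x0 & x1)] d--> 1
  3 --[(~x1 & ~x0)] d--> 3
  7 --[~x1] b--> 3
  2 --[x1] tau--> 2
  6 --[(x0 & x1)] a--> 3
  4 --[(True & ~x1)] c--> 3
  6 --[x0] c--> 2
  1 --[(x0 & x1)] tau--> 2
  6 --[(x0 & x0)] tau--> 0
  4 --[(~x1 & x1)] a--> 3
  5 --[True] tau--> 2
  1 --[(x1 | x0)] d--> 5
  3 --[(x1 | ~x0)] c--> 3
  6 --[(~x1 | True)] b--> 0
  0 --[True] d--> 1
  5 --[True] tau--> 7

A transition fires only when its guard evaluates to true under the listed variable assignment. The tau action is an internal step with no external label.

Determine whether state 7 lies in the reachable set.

After dropping false guards: 11 live edges.
depth 0: {0}
depth 1: {1}  cumulative {0,1}
depth 2: {2,5}  cumulative {0,1,2,5}
depth 3: {7}  cumulative {0,1,2,5,7}
Reach set: {0,1,2,5,7}
trace reaching 7: d·d·tau

Answer: REACHABLE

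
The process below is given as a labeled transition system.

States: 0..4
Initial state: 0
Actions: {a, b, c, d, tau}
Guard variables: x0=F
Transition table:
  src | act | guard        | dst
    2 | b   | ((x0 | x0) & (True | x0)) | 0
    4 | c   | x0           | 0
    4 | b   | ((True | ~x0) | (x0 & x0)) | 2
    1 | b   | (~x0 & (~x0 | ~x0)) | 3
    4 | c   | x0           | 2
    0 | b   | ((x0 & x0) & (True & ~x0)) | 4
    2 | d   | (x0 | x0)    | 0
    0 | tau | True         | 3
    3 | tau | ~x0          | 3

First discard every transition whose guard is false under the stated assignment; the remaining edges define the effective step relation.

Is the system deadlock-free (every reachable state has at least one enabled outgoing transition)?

Reachable = {0,3}
  0: tau→3  [deg 1]
  3: tau→3  [deg 1]

Answer: DEADLOCK-FREE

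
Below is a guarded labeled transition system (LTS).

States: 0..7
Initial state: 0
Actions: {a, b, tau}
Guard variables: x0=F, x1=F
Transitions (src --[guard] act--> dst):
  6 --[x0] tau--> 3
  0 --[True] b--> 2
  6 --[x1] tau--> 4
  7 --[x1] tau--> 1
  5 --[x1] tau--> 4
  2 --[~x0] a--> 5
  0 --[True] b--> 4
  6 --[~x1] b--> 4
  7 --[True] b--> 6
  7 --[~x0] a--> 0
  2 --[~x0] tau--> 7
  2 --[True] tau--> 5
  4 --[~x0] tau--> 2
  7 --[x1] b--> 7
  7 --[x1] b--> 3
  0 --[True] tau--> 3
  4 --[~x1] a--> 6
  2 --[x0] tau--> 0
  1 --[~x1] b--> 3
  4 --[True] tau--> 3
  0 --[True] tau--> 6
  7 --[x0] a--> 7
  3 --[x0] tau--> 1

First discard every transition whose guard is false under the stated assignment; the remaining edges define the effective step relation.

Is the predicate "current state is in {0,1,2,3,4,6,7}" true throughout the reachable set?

Answer: INVARIANT VIOLATED at state 5

Trace:
Allowed set {0,1,2,3,4,6,7}
Reachable = {0,2,3,4,5,6,7}
  0: ✓
  2: ✓
  3: ✓
  4: ✓
  5: ✗ unsafe
  6: ✓
  7: ✓
reach 5 via b·a — violates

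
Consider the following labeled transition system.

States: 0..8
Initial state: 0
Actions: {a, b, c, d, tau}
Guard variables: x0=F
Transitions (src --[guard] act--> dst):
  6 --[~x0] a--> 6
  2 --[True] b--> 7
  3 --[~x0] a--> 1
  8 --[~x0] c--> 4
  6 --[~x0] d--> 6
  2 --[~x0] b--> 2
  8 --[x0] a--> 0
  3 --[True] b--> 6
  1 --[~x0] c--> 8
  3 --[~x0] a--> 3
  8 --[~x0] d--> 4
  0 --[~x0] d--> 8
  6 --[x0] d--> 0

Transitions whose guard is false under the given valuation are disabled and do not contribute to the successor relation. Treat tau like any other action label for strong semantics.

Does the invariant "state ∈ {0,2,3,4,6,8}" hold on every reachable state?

Answer: INVARIANT HOLDS

Analysis:
Inv-set: {0,2,3,4,6,8}
Reach set: {0,4,8}
  0: safe
  4: safe
  8: safe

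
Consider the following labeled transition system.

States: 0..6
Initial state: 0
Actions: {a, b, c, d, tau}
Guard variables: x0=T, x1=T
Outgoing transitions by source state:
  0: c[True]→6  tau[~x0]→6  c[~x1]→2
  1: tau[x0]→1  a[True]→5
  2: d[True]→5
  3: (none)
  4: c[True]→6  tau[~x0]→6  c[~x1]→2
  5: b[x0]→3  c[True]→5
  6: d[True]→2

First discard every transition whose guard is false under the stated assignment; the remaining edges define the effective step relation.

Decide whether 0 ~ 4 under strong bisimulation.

Answer: BISIMILAR

Trace:
Compute ~ classes (split until stable):
  round 0: {{0,1,2,3,4,5,6}}
  round 1: {{0,4},{1},{2,6},{3},{5}}
  round 2: {{0,4},{1},{2},{3},{5},{6}}
6 equivalence class(es) (converged in 3)
0∈{0,4}, 4∈{0,4}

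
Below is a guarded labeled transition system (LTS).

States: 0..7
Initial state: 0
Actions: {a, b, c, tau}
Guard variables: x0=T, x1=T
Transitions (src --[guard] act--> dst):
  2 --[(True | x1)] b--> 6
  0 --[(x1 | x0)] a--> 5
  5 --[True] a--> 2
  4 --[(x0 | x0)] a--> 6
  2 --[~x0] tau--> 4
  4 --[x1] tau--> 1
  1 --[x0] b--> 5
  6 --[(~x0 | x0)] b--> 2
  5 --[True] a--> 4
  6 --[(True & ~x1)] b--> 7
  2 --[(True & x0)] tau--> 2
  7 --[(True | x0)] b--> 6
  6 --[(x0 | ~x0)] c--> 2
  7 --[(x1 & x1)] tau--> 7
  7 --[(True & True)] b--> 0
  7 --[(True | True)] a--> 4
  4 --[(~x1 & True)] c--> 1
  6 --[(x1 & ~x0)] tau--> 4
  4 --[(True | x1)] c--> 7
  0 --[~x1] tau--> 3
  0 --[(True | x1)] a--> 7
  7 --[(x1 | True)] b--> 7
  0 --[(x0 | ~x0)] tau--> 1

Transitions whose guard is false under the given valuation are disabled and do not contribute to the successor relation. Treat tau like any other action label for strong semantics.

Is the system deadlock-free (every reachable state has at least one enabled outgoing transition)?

Answer: DEADLOCK-FREE

Working:
R = {0,1,2,4,5,6,7}
  0: a→5  a→7  tau→1  [deg 3]
  1: b→5  [deg 1]
  2: b→6  tau→2  [deg 2]
  4: a→6  c→7  tau→1  [deg 3]
  5: a→2  a→4  [deg 2]
  6: b→2  c→2  [deg 2]
  7: a→4  b→0  b→6  b→7  tau→7  [deg 5]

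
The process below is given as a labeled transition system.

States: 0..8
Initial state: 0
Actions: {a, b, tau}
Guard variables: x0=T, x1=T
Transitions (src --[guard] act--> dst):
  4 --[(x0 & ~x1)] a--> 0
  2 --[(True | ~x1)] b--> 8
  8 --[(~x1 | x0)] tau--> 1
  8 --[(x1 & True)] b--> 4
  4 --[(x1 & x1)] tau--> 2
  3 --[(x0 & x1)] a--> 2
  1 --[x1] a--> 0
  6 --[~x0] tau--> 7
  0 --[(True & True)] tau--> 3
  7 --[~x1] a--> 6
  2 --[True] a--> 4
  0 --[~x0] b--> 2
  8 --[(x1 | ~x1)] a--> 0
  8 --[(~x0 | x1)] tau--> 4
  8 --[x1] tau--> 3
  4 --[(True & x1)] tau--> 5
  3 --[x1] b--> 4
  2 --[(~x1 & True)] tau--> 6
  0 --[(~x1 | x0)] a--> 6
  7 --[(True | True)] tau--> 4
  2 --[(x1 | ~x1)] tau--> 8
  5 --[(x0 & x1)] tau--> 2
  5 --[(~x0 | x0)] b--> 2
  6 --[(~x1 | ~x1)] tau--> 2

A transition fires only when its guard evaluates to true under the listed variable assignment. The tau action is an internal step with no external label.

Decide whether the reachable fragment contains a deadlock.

R = {0,1,2,3,4,5,6,8}
  0: a→6  tau→3  [deg 2]
  1: a→0  [deg 1]
  2: a→4  b→8  tau→8  [deg 3]
  3: a→2  b→4  [deg 2]
  4: tau→2  tau→5  [deg 2]
  5: b→2  tau→2  [deg 2]
  6: ∅  [deadlock]
  8: a→0  b→4  tau→1  tau→3  tau→4  [deg 5]
trace reaching 6: a

Answer: DEADLOCK at state 6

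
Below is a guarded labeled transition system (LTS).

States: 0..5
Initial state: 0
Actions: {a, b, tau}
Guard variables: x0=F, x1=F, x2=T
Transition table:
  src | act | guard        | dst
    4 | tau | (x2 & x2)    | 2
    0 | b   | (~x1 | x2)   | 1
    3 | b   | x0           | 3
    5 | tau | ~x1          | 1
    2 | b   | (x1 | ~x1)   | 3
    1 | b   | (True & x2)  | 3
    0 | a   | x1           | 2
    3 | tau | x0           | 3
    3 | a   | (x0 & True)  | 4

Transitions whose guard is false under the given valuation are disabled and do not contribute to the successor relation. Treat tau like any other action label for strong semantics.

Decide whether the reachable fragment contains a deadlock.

Answer: DEADLOCK at state 3

Working:
Reachable = {0,1,3}
  0: b→1  [deg 1]
  1: b→3  [deg 1]
  3: ∅  [STUCK]
Path to 3: b·b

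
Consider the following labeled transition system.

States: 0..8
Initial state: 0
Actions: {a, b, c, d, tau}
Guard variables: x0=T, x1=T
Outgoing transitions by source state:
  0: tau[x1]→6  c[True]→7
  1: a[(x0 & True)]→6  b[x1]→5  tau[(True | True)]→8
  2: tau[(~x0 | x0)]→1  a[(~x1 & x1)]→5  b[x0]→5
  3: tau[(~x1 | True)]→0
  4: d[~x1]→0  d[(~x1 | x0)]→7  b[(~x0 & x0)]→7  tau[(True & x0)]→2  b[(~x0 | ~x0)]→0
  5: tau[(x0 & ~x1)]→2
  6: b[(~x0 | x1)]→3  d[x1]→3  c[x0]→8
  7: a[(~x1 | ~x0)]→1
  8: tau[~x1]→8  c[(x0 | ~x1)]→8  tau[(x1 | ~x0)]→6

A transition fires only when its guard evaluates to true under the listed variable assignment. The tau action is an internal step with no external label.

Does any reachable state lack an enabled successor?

Answer: DEADLOCK at state 7

Trace:
R = {0,3,6,7,8}
  0: c→7  tau→6  [deg 2]
  3: tau→0  [deg 1]
  6: b→3  c→8  d→3  [deg 3]
  7: ∅  [no exit]
  8: c→8  tau→6  [deg 2]
witness 7: c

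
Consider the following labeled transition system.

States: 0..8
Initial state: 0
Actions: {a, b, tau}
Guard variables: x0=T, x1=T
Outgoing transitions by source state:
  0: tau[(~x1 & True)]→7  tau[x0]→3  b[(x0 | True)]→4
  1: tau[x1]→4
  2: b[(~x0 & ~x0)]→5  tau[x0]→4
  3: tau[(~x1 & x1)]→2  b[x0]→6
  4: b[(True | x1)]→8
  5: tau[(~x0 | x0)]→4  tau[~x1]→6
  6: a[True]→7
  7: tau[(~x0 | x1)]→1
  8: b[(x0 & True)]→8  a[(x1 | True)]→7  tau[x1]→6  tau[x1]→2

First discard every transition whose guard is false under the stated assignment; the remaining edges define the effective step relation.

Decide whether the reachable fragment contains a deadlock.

Answer: DEADLOCK-FREE

Working:
Reach set: {0,1,2,3,4,6,7,8}
  0: b→4  tau→3  [2 out]
  1: tau→4  [1 out]
  2: tau→4  [1 out]
  3: b→6  [1 out]
  4: b→8  [1 out]
  6: a→7  [1 out]
  7: tau→1  [1 out]
  8: a→7  b→8  tau→2  tau→6  [4 out]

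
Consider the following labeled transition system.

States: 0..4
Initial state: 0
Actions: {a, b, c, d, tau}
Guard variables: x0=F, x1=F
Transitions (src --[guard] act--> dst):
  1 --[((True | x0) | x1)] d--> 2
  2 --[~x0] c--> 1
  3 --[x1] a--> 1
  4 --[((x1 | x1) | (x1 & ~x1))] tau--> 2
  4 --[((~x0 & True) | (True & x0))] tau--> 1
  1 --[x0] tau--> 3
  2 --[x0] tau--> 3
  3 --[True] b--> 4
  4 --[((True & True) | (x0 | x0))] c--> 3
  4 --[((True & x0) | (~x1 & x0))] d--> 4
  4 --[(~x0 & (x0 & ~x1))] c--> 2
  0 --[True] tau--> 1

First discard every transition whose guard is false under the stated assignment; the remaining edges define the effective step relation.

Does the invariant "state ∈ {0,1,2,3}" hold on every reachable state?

Answer: INVARIANT HOLDS

Trace:
Allowed set {0,1,2,3}
Reachable = {0,1,2}
  0: safe
  1: safe
  2: safe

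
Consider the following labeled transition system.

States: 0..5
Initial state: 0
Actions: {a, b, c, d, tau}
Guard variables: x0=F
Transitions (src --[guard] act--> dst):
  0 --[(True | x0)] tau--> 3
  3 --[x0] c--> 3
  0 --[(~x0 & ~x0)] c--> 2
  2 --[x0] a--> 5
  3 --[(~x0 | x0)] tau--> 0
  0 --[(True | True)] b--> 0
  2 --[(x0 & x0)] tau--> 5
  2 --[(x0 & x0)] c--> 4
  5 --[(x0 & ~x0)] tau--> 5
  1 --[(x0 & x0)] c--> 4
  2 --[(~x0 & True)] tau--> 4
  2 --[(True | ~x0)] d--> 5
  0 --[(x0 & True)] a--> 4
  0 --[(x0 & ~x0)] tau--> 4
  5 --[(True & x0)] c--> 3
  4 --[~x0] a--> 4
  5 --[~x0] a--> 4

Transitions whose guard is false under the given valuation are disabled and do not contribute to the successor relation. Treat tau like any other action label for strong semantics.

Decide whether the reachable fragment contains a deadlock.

Answer: DEADLOCK-FREE

Trace:
Reachable = {0,2,3,4,5}
  0: b→0  c→2  tau→3  [3 out]
  2: d→5  tau→4  [2 out]
  3: tau→0  [1 out]
  4: a→4  [1 out]
  5: a→4  [1 out]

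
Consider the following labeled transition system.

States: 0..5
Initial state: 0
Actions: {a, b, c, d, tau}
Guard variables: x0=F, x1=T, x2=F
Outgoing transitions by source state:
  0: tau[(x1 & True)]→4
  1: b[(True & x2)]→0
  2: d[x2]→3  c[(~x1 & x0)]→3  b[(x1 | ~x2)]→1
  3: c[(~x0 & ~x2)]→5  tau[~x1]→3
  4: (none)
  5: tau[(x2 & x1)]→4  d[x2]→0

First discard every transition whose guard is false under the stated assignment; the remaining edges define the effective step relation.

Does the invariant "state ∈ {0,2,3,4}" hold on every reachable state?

Answer: INVARIANT HOLDS

Analysis:
Allowed set {0,2,3,4}
Reach set: {0,4}
  0: ✓
  4: ✓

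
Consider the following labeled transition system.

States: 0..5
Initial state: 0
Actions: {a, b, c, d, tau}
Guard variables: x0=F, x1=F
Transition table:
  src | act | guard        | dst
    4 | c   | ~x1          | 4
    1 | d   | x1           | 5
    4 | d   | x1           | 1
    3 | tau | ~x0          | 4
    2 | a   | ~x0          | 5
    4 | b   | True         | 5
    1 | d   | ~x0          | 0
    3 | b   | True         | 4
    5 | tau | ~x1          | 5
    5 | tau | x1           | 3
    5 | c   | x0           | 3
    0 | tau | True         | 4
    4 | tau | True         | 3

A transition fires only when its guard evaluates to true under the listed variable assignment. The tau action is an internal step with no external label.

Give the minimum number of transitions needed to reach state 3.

Answer: 2

Working:
Layered search for 3:
  Layer 0: {0}
  Layer 1: {4}
  Layer 2: {3,5}
depth(3)=2, e.g. tau·tau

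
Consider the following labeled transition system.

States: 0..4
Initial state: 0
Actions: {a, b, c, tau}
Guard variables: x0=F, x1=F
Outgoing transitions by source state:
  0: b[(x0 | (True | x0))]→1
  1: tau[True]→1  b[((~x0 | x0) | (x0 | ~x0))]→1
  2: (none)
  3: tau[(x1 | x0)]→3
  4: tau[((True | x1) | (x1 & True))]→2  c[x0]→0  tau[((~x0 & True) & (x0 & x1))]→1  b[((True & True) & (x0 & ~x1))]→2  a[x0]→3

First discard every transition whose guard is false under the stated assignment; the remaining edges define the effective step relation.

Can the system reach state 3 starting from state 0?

Guard filter leaves 4 enabled edge(s).
Layer 0: {0}
Layer 1: {1}  total {0,1}
Reachable = {0,1}

Answer: UNREACHABLE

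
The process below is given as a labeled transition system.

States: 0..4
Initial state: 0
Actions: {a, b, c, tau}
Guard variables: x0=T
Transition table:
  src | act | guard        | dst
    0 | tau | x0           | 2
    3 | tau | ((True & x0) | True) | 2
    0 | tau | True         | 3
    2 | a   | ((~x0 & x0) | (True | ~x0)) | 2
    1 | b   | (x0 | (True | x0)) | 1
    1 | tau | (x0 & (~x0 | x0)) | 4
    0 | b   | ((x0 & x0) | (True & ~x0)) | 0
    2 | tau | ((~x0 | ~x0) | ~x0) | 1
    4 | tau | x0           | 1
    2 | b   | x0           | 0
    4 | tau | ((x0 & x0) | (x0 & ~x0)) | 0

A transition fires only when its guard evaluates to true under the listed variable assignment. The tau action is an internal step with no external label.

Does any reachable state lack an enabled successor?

Answer: DEADLOCK-FREE

Working:
Reachable = {0,2,3}
  0: b→0  tau→2  tau→3  [3 out]
  2: a→2  b→0  [2 out]
  3: tau→2  [1 out]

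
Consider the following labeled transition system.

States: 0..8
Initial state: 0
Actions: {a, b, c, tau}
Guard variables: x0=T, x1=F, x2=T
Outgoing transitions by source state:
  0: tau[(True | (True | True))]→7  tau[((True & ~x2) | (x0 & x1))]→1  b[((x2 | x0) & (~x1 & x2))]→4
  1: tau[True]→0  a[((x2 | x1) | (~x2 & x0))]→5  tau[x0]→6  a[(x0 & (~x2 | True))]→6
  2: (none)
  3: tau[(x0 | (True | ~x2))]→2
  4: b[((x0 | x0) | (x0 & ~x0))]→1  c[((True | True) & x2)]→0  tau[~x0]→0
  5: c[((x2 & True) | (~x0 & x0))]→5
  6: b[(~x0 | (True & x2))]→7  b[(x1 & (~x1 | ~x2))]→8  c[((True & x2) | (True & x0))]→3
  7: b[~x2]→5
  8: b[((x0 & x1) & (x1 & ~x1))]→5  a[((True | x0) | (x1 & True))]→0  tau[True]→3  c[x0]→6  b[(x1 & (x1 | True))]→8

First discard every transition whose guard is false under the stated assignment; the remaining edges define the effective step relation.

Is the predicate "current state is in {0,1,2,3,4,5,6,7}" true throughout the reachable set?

Answer: INVARIANT HOLDS

Working:
Inv-set: {0,1,2,3,4,5,6,7}
R = {0,1,2,3,4,5,6,7}
  0: ✓
  1: ✓
  2: ✓
  3: ✓
  4: ✓
  5: ✓
  6: ✓
  7: ✓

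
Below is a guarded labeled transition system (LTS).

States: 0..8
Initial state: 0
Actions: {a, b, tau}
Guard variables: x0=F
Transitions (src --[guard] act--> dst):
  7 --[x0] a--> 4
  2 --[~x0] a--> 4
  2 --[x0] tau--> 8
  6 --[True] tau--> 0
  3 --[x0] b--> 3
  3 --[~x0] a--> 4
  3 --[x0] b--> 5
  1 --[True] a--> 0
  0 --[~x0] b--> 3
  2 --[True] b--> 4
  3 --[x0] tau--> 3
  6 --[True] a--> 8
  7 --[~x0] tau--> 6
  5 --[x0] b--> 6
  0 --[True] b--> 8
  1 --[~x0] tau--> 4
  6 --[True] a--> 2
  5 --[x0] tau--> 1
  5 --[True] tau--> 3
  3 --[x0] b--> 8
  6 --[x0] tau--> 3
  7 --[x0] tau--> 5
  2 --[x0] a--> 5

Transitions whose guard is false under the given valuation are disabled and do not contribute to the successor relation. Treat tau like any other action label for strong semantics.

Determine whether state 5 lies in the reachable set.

Answer: UNREACHABLE

Analysis:
After dropping false guards: 12 live edges.
Layer 0: {0}
Layer 1: {3,8}  cumulative {0,3,8}
Layer 2: {4}  cumulative {0,3,4,8}
Reachable = {0,3,4,8}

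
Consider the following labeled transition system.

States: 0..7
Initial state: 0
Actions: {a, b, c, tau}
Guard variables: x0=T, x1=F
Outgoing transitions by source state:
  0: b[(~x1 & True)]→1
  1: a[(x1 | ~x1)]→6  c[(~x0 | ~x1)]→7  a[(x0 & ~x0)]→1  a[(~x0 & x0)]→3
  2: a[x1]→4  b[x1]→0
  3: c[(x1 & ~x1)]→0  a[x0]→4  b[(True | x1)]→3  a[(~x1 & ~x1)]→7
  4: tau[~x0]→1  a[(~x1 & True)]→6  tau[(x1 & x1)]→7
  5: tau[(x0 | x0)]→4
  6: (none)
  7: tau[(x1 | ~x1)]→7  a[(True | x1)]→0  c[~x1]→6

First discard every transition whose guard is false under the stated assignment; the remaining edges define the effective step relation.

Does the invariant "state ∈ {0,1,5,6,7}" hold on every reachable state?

Answer: INVARIANT HOLDS

Trace:
Allowed set {0,1,5,6,7}
R = {0,1,6,7}
  0: safe
  1: safe
  6: safe
  7: safe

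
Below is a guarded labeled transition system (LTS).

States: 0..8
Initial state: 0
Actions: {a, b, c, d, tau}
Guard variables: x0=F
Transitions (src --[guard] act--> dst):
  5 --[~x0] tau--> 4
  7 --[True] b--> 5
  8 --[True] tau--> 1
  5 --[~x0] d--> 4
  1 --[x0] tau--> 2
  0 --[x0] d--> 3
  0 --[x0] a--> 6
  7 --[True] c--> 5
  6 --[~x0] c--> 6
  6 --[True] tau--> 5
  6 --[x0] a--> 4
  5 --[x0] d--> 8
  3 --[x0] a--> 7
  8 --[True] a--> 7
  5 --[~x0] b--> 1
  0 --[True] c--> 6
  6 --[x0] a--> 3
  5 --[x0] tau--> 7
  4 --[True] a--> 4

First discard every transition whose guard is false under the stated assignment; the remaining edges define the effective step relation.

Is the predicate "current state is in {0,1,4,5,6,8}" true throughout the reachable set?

Safe = {0,1,4,5,6,8}
Reach set: {0,1,4,5,6}
  0: ✓
  1: ✓
  4: ✓
  5: ✓
  6: ✓

Answer: INVARIANT HOLDS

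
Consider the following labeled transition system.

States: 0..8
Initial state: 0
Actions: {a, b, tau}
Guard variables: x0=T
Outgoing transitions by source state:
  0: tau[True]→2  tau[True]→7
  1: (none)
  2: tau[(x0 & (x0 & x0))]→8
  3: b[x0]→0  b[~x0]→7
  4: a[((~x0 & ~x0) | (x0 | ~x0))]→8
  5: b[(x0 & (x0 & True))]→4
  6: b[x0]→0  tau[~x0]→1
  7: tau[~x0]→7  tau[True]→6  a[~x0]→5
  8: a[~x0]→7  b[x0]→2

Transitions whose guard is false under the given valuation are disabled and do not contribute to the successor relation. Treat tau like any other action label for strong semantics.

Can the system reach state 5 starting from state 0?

Answer: UNREACHABLE

Trace:
9 transition(s) survive guard evaluation.
L0 = {0}
L1 = {2,7}  total {0,2,7}
L2 = {6,8}  total {0,2,6,7,8}
Reach set: {0,2,6,7,8}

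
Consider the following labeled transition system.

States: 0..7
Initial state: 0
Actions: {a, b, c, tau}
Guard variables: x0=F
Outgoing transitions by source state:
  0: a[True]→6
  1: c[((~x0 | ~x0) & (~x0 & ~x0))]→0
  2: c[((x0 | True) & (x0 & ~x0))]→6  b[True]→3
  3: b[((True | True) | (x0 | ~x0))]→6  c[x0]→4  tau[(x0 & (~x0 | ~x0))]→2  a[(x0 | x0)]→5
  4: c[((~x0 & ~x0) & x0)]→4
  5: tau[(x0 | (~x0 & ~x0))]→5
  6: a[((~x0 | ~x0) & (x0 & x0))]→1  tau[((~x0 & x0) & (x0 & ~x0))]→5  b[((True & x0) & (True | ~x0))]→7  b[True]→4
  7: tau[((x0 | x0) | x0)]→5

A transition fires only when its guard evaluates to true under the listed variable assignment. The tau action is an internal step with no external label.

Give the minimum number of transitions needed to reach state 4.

BFS to 4:
  depth 0: {0}
  depth 1: {6}
  depth 2: {4}
depth(4)=2, e.g. a·b

Answer: 2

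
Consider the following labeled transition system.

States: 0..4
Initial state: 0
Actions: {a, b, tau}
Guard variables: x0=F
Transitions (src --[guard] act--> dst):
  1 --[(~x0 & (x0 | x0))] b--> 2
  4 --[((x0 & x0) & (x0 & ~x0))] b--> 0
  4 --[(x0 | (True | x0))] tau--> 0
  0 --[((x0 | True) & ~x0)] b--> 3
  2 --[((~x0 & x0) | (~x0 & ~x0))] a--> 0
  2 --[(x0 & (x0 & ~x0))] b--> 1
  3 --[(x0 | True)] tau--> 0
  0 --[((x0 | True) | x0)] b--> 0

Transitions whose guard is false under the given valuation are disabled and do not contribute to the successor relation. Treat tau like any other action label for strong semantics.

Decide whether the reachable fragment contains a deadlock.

Answer: DEADLOCK-FREE

Analysis:
Reachable = {0,3}
  0: b→0  b→3  [deg 2]
  3: tau→0  [deg 1]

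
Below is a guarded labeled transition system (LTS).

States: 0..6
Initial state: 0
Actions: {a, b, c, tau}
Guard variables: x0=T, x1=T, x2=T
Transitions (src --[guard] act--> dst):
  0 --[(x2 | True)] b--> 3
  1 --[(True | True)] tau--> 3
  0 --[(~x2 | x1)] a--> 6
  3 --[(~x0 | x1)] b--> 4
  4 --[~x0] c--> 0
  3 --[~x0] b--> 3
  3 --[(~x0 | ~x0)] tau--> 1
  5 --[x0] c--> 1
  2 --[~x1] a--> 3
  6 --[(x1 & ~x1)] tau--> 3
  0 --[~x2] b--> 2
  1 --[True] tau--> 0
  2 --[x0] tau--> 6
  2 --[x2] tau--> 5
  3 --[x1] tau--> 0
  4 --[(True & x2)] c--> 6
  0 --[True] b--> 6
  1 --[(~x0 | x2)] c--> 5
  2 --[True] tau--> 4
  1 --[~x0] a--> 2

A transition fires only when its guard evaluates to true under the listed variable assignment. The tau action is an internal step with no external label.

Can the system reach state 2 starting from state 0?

After dropping false guards: 13 live edges.
depth 0: {0}
depth 1: {3,6}  now seen {0,3,6}
depth 2: {4}  now seen {0,3,4,6}
Reach set: {0,3,4,6}

Answer: UNREACHABLE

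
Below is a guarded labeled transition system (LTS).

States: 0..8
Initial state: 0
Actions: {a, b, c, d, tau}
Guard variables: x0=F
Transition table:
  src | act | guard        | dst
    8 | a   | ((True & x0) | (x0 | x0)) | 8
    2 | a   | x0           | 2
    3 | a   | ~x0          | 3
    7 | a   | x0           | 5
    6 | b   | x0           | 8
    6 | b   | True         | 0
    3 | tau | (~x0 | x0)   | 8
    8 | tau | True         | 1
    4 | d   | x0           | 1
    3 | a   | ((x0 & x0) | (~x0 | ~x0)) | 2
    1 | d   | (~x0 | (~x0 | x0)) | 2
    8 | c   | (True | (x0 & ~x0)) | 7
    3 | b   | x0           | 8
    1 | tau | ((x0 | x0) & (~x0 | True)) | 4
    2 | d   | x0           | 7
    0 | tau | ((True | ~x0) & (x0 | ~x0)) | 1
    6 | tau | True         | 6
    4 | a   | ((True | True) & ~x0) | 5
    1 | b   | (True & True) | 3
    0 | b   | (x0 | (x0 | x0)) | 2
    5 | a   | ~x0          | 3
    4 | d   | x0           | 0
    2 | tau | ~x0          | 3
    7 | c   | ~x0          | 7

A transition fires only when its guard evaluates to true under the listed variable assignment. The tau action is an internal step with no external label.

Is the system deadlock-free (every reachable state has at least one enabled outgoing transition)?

Reachable = {0,1,2,3,7,8}
  0: tau→1  [1 exit(s)]
  1: b→3  d→2  [2 exit(s)]
  2: tau→3  [1 exit(s)]
  3: a→2  a→3  tau→8  [3 exit(s)]
  7: c→7  [1 exit(s)]
  8: c→7  tau→1  [2 exit(s)]

Answer: DEADLOCK-FREE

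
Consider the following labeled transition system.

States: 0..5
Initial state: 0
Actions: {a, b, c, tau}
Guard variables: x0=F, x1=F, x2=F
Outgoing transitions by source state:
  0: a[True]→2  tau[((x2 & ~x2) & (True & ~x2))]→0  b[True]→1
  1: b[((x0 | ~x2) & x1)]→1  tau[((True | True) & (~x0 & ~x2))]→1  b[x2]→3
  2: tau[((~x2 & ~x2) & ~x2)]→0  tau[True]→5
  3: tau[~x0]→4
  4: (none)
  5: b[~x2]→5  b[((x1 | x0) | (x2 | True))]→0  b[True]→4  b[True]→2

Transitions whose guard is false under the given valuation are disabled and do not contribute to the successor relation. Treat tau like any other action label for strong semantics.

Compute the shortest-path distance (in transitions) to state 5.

Layered search for 5:
  depth 0: {0}
  depth 1: {1,2}
  depth 2: {5}
first hit 5 at d=2 via a·tau

Answer: 2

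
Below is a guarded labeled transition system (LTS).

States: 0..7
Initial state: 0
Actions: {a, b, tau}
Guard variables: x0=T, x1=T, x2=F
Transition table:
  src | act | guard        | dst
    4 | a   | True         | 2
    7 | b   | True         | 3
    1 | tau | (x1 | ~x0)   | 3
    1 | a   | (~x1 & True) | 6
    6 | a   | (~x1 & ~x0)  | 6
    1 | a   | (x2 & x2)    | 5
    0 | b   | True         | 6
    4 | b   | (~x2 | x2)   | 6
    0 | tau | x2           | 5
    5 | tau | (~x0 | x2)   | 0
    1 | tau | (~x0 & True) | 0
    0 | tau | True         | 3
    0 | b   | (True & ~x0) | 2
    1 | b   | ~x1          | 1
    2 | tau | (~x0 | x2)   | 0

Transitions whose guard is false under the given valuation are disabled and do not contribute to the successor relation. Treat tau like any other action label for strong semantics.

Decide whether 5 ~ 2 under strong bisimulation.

Answer: BISIMILAR

Trace:
Refine partition for ~:
  π0 = {{0,1,2,3,4,5,6,7}}
  π1 = {{0},{1},{2,3,5,6},{4},{7}}
Fixed point at round 2; 5 class(es).
[5]={2,3,5,6}  [2]={2,3,5,6}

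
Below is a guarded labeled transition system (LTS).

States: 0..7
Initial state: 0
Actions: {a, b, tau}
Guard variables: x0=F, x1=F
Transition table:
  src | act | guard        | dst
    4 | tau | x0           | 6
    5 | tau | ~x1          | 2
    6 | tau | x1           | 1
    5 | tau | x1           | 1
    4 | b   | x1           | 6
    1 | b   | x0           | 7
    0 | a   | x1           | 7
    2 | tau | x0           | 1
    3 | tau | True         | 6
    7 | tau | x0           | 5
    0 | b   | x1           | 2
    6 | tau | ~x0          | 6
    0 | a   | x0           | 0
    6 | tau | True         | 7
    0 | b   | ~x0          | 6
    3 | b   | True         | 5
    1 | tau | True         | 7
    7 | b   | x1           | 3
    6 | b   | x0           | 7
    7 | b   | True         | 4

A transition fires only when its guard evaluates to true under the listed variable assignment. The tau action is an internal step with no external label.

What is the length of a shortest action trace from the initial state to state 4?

Answer: 3

Working:
Layered search for 4:
  depth 0: {0}
  depth 1: {6}
  depth 2: {7}
  depth 3: {4}
depth(4)=3, e.g. b·tau·b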